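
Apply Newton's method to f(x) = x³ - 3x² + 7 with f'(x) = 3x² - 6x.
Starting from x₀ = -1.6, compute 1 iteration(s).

f(x) = x³ - 3x² + 7
f'(x) = 3x² - 6x
x₀ = -1.6

Newton-Raphson formula: x_{n+1} = x_n - f(x_n)/f'(x_n)

Iteration 1:
  f(-1.600000) = -4.776000
  f'(-1.600000) = 17.280000
  x_1 = -1.600000 - (-4.776000)/17.280000 = -1.323611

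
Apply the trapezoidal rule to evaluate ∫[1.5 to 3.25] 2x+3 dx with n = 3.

f(x) = 2x+3
a = 1.5, b = 3.25, n = 3
h = (b - a)/n = 0.583333

Trapezoidal rule: (h/2)[f(x₀) + 2f(x₁) + 2f(x₂) + ... + f(xₙ)]

x_0 = 1.5000, f(x_0) = 6.000000, coefficient = 1
x_1 = 2.0833, f(x_1) = 7.166667, coefficient = 2
x_2 = 2.6667, f(x_2) = 8.333333, coefficient = 2
x_3 = 3.2500, f(x_3) = 9.500000, coefficient = 1

I ≈ (0.583333/2) × 46.500000 = 13.562500
Exact value: 13.562500
Error: 0.000000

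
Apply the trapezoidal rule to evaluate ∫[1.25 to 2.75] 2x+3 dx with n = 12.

f(x) = 2x+3
a = 1.25, b = 2.75, n = 12
h = (b - a)/n = 0.125000

Trapezoidal rule: (h/2)[f(x₀) + 2f(x₁) + 2f(x₂) + ... + f(xₙ)]

x_0 = 1.2500, f(x_0) = 5.500000, coefficient = 1
x_1 = 1.3750, f(x_1) = 5.750000, coefficient = 2
x_2 = 1.5000, f(x_2) = 6.000000, coefficient = 2
x_3 = 1.6250, f(x_3) = 6.250000, coefficient = 2
x_4 = 1.7500, f(x_4) = 6.500000, coefficient = 2
x_5 = 1.8750, f(x_5) = 6.750000, coefficient = 2
x_6 = 2.0000, f(x_6) = 7.000000, coefficient = 2
x_7 = 2.1250, f(x_7) = 7.250000, coefficient = 2
x_8 = 2.2500, f(x_8) = 7.500000, coefficient = 2
x_9 = 2.3750, f(x_9) = 7.750000, coefficient = 2
x_10 = 2.5000, f(x_10) = 8.000000, coefficient = 2
x_11 = 2.6250, f(x_11) = 8.250000, coefficient = 2
x_12 = 2.7500, f(x_12) = 8.500000, coefficient = 1

I ≈ (0.125000/2) × 168.000000 = 10.500000
Exact value: 10.500000
Error: 0.000000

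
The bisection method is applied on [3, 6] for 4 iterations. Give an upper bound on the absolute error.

Bisection error bound: |error| ≤ (b-a)/2^n
|error| ≤ (6 - 3)/2^4 = 3/2^4
|error| ≤ 0.1875000000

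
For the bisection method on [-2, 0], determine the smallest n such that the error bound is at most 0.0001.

We need (b-a)/2^n ≤ 0.0001
(0 - (-2))/2^n ≤ 0.0001
2/2^n ≤ 0.0001
2^n ≥ 20000
n ≥ log₂(20000) = 14.29
n ≥ 15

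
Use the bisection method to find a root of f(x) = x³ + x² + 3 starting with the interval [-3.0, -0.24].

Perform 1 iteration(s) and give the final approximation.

f(x) = x³ + x² + 3
Initial interval: [-3.0, -0.24]

Iteration 1:
  c_1 = (-3.000000 + (-0.240000))/2 = -1.620000
  f(c_1) = f(-1.620000) = 1.372872
  f(a) × f(c) < 0, new interval: [-3.000000, -1.620000]

After 1 iteration(s), the approximation is c_1 = -1.620000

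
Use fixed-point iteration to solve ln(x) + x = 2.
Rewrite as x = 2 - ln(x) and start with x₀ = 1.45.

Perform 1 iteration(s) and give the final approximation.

Equation: ln(x) + x = 2
Fixed-point form: x = 2 - ln(x)
x₀ = 1.45

x_1 = g(1.450000) = 1.628436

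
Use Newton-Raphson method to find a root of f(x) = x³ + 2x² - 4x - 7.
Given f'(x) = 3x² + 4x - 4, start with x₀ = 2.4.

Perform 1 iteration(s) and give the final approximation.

f(x) = x³ + 2x² - 4x - 7
f'(x) = 3x² + 4x - 4
x₀ = 2.4

Newton-Raphson formula: x_{n+1} = x_n - f(x_n)/f'(x_n)

Iteration 1:
  f(2.400000) = 8.744000
  f'(2.400000) = 22.880000
  x_1 = 2.400000 - 8.744000/22.880000 = 2.017832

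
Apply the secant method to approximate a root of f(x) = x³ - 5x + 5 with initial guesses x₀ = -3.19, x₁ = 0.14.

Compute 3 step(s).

f(x) = x³ - 5x + 5
x₀ = -3.19, x₁ = 0.14

Secant formula: x_{n+1} = x_n - f(x_n)(x_n - x_{n-1})/(f(x_n) - f(x_{n-1}))

Iteration 1:
  f(-3.190000) = -11.511759
  f(0.140000) = 4.302744
  x_2 = 0.140000 - 4.302744×(0.140000 - (-3.190000))/(4.302744 - (-11.511759))
       = -0.766013
Iteration 2:
  f(0.140000) = 4.302744
  f(-0.766013) = 8.380585
  x_3 = -0.766013 - 8.380585×(-0.766013 - 0.140000)/(8.380585 - 4.302744)
       = 1.095981
Iteration 3:
  f(-0.766013) = 8.380585
  f(1.095981) = 0.836559
  x_4 = 1.095981 - 0.836559×(1.095981 - (-0.766013))/(0.836559 - 8.380585)
       = 1.302458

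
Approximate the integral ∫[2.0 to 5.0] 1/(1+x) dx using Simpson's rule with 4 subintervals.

f(x) = 1/(1+x)
a = 2.0, b = 5.0, n = 4
h = (b - a)/n = 0.750000

Simpson's rule: (h/3)[f(x₀) + 4f(x₁) + 2f(x₂) + ... + f(xₙ)]

x_0 = 2.0000, f(x_0) = 0.333333, coefficient = 1
x_1 = 2.7500, f(x_1) = 0.266667, coefficient = 4
x_2 = 3.5000, f(x_2) = 0.222222, coefficient = 2
x_3 = 4.2500, f(x_3) = 0.190476, coefficient = 4
x_4 = 5.0000, f(x_4) = 0.166667, coefficient = 1

I ≈ (0.750000/3) × 2.773016 = 0.693254
Exact value: 0.693147
Error: 0.000107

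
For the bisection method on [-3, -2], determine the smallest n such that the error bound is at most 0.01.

We need (b-a)/2^n ≤ 0.01
(-2 - (-3))/2^n ≤ 0.01
1/2^n ≤ 0.01
2^n ≥ 100
n ≥ log₂(100) = 6.64
n ≥ 7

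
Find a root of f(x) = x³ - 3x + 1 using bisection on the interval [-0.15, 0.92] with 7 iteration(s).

f(x) = x³ - 3x + 1
Initial interval: [-0.15, 0.92]

Iteration 1:
  c_1 = (-0.150000 + 0.920000)/2 = 0.385000
  f(c_1) = f(0.385000) = -0.097933
  f(a) × f(c) < 0, new interval: [-0.150000, 0.385000]
Iteration 2:
  c_2 = (-0.150000 + 0.385000)/2 = 0.117500
  f(c_2) = f(0.117500) = 0.649122
  f(a) × f(c) ≥ 0, new interval: [0.117500, 0.385000]
Iteration 3:
  c_3 = (0.117500 + 0.385000)/2 = 0.251250
  f(c_3) = f(0.251250) = 0.262111
  f(a) × f(c) ≥ 0, new interval: [0.251250, 0.385000]
Iteration 4:
  c_4 = (0.251250 + 0.385000)/2 = 0.318125
  f(c_4) = f(0.318125) = 0.077820
  f(a) × f(c) ≥ 0, new interval: [0.318125, 0.385000]
Iteration 5:
  c_5 = (0.318125 + 0.385000)/2 = 0.351562
  f(c_5) = f(0.351562) = -0.011236
  f(a) × f(c) < 0, new interval: [0.318125, 0.351562]
Iteration 6:
  c_6 = (0.318125 + 0.351562)/2 = 0.334844
  f(c_6) = f(0.334844) = 0.033012
  f(a) × f(c) ≥ 0, new interval: [0.334844, 0.351562]
Iteration 7:
  c_7 = (0.334844 + 0.351562)/2 = 0.343203
  f(c_7) = f(0.343203) = 0.010816
  f(a) × f(c) ≥ 0, new interval: [0.343203, 0.351562]

After 7 iteration(s), the approximation is c_7 = 0.343203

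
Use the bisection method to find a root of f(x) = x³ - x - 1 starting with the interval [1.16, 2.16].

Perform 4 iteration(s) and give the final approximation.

f(x) = x³ - x - 1
Initial interval: [1.16, 2.16]

Iteration 1:
  c_1 = (1.160000 + 2.160000)/2 = 1.660000
  f(c_1) = f(1.660000) = 1.914296
  f(a) × f(c) < 0, new interval: [1.160000, 1.660000]
Iteration 2:
  c_2 = (1.160000 + 1.660000)/2 = 1.410000
  f(c_2) = f(1.410000) = 0.393221
  f(a) × f(c) < 0, new interval: [1.160000, 1.410000]
Iteration 3:
  c_3 = (1.160000 + 1.410000)/2 = 1.285000
  f(c_3) = f(1.285000) = -0.163176
  f(a) × f(c) ≥ 0, new interval: [1.285000, 1.410000]
Iteration 4:
  c_4 = (1.285000 + 1.410000)/2 = 1.347500
  f(c_4) = f(1.347500) = 0.099232
  f(a) × f(c) < 0, new interval: [1.285000, 1.347500]

After 4 iteration(s), the approximation is c_4 = 1.347500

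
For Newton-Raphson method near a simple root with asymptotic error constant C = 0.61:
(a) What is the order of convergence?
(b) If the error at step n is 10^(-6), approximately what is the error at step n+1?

(a) Newton-Raphson has quadratic (order 2) convergence near simple roots.
    This means |e_{n+1}| ≈ C|e_n|².

(b) With |e_n| = 10^(-6) and C = 0.61:
    |e_{n+1}| ≈ 0.61 × (10^(-6))² = 0.61 × 10^(-12)

(a) 2 (quadratic); (b) |e_{n+1}| ≈ 6.100e-13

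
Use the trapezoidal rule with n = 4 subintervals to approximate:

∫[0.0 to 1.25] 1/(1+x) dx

f(x) = 1/(1+x)
a = 0.0, b = 1.25, n = 4
h = (b - a)/n = 0.312500

Trapezoidal rule: (h/2)[f(x₀) + 2f(x₁) + 2f(x₂) + ... + f(xₙ)]

x_0 = 0.0000, f(x_0) = 1.000000, coefficient = 1
x_1 = 0.3125, f(x_1) = 0.761905, coefficient = 2
x_2 = 0.6250, f(x_2) = 0.615385, coefficient = 2
x_3 = 0.9375, f(x_3) = 0.516129, coefficient = 2
x_4 = 1.2500, f(x_4) = 0.444444, coefficient = 1

I ≈ (0.312500/2) × 5.231281 = 0.817388
Exact value: 0.810930
Error: 0.006457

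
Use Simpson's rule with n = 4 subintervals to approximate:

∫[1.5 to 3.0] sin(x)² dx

f(x) = sin(x)²
a = 1.5, b = 3.0, n = 4
h = (b - a)/n = 0.375000

Simpson's rule: (h/3)[f(x₀) + 4f(x₁) + 2f(x₂) + ... + f(xₙ)]

x_0 = 1.5000, f(x_0) = 0.994996, coefficient = 1
x_1 = 1.8750, f(x_1) = 0.910280, coefficient = 4
x_2 = 2.2500, f(x_2) = 0.605398, coefficient = 2
x_3 = 2.6250, f(x_3) = 0.243957, coefficient = 4
x_4 = 3.0000, f(x_4) = 0.019915, coefficient = 1

I ≈ (0.375000/3) × 6.842655 = 0.855332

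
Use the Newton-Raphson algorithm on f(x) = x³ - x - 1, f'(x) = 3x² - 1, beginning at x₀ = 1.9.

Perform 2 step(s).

f(x) = x³ - x - 1
f'(x) = 3x² - 1
x₀ = 1.9

Newton-Raphson formula: x_{n+1} = x_n - f(x_n)/f'(x_n)

Iteration 1:
  f(1.900000) = 3.959000
  f'(1.900000) = 9.830000
  x_1 = 1.900000 - 3.959000/9.830000 = 1.497253
Iteration 2:
  f(1.497253) = 0.859240
  f'(1.497253) = 5.725302
  x_2 = 1.497253 - 0.859240/5.725302 = 1.347176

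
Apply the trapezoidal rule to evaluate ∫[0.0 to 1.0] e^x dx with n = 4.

f(x) = e^x
a = 0.0, b = 1.0, n = 4
h = (b - a)/n = 0.250000

Trapezoidal rule: (h/2)[f(x₀) + 2f(x₁) + 2f(x₂) + ... + f(xₙ)]

x_0 = 0.0000, f(x_0) = 1.000000, coefficient = 1
x_1 = 0.2500, f(x_1) = 1.284025, coefficient = 2
x_2 = 0.5000, f(x_2) = 1.648721, coefficient = 2
x_3 = 0.7500, f(x_3) = 2.117000, coefficient = 2
x_4 = 1.0000, f(x_4) = 2.718282, coefficient = 1

I ≈ (0.250000/2) × 13.817775 = 1.727222
Exact value: 1.718282
Error: 0.008940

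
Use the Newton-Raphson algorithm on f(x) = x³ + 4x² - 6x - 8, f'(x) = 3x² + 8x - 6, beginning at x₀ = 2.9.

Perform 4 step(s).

f(x) = x³ + 4x² - 6x - 8
f'(x) = 3x² + 8x - 6
x₀ = 2.9

Newton-Raphson formula: x_{n+1} = x_n - f(x_n)/f'(x_n)

Iteration 1:
  f(2.900000) = 32.629000
  f'(2.900000) = 42.430000
  x_1 = 2.900000 - 32.629000/42.430000 = 2.130992
Iteration 2:
  f(2.130992) = 7.055666
  f'(2.130992) = 24.671321
  x_2 = 2.130992 - 7.055666/24.671321 = 1.845006
Iteration 3:
  f(1.845006) = 0.826634
  f'(1.845006) = 18.972183
  x_3 = 1.845006 - 0.826634/18.972183 = 1.801435
Iteration 4:
  f(1.801435) = 0.018019
  f'(1.801435) = 18.146981
  x_4 = 1.801435 - 0.018019/18.146981 = 1.800442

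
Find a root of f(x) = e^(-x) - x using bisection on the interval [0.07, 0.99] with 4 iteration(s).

f(x) = e^(-x) - x
Initial interval: [0.07, 0.99]

Iteration 1:
  c_1 = (0.070000 + 0.990000)/2 = 0.530000
  f(c_1) = f(0.530000) = 0.058605
  f(a) × f(c) ≥ 0, new interval: [0.530000, 0.990000]
Iteration 2:
  c_2 = (0.530000 + 0.990000)/2 = 0.760000
  f(c_2) = f(0.760000) = -0.292334
  f(a) × f(c) < 0, new interval: [0.530000, 0.760000]
Iteration 3:
  c_3 = (0.530000 + 0.760000)/2 = 0.645000
  f(c_3) = f(0.645000) = -0.120337
  f(a) × f(c) < 0, new interval: [0.530000, 0.645000]
Iteration 4:
  c_4 = (0.530000 + 0.645000)/2 = 0.587500
  f(c_4) = f(0.587500) = -0.031785
  f(a) × f(c) < 0, new interval: [0.530000, 0.587500]

After 4 iteration(s), the approximation is c_4 = 0.587500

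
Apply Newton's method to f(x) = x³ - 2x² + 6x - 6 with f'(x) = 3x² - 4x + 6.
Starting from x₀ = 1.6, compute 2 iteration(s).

f(x) = x³ - 2x² + 6x - 6
f'(x) = 3x² - 4x + 6
x₀ = 1.6

Newton-Raphson formula: x_{n+1} = x_n - f(x_n)/f'(x_n)

Iteration 1:
  f(1.600000) = 2.576000
  f'(1.600000) = 7.280000
  x_1 = 1.600000 - 2.576000/7.280000 = 1.246154
Iteration 2:
  f(1.246154) = 0.306276
  f'(1.246154) = 5.674083
  x_2 = 1.246154 - 0.306276/5.674083 = 1.192176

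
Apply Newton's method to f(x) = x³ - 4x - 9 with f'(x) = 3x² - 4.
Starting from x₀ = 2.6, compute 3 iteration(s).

f(x) = x³ - 4x - 9
f'(x) = 3x² - 4
x₀ = 2.6

Newton-Raphson formula: x_{n+1} = x_n - f(x_n)/f'(x_n)

Iteration 1:
  f(2.600000) = -1.824000
  f'(2.600000) = 16.280000
  x_1 = 2.600000 - (-1.824000)/16.280000 = 2.712039
Iteration 2:
  f(2.712039) = 0.099318
  f'(2.712039) = 18.065472
  x_2 = 2.712039 - 0.099318/18.065472 = 2.706542
Iteration 3:
  f(2.706542) = 0.000246
  f'(2.706542) = 17.976103
  x_3 = 2.706542 - 0.000246/17.976103 = 2.706528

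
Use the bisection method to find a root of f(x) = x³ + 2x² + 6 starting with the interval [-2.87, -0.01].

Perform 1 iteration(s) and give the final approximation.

f(x) = x³ + 2x² + 6
Initial interval: [-2.87, -0.01]

Iteration 1:
  c_1 = (-2.870000 + (-0.010000))/2 = -1.440000
  f(c_1) = f(-1.440000) = 7.161216
  f(a) × f(c) < 0, new interval: [-2.870000, -1.440000]

After 1 iteration(s), the approximation is c_1 = -1.440000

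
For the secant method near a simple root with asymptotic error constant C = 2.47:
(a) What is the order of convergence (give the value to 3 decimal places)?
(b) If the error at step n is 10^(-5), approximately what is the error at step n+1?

(a) Secant method has superlinear convergence with order φ = (1+√5)/2 ≈ 1.618.
    This means |e_{n+1}| ≈ C|e_n|^1.618.

(b) With |e_n| = 10^(-5) and C = 2.47:
    |e_{n+1}| ≈ 2.47 × (10^(-5))^1.618 = 2.47 × 10^(-8.09)

(a) ≈ 1.618 (golden ratio); (b) |e_{n+1}| ≈ 2.007e-08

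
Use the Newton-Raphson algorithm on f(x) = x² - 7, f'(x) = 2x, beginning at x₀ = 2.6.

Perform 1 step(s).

f(x) = x² - 7
f'(x) = 2x
x₀ = 2.6

Newton-Raphson formula: x_{n+1} = x_n - f(x_n)/f'(x_n)

Iteration 1:
  f(2.600000) = -0.240000
  f'(2.600000) = 5.200000
  x_1 = 2.600000 - (-0.240000)/5.200000 = 2.646154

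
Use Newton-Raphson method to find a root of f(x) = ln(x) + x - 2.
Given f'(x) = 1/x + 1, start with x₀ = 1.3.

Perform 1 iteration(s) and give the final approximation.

f(x) = ln(x) + x - 2
f'(x) = 1/x + 1
x₀ = 1.3

Newton-Raphson formula: x_{n+1} = x_n - f(x_n)/f'(x_n)

Iteration 1:
  f(1.300000) = -0.437636
  f'(1.300000) = 1.769231
  x_1 = 1.300000 - (-0.437636)/1.769231 = 1.547359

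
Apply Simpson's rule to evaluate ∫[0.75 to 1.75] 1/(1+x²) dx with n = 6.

f(x) = 1/(1+x²)
a = 0.75, b = 1.75, n = 6
h = (b - a)/n = 0.166667

Simpson's rule: (h/3)[f(x₀) + 4f(x₁) + 2f(x₂) + ... + f(xₙ)]

x_0 = 0.7500, f(x_0) = 0.640000, coefficient = 1
x_1 = 0.9167, f(x_1) = 0.543396, coefficient = 4
x_2 = 1.0833, f(x_2) = 0.460064, coefficient = 2
x_3 = 1.2500, f(x_3) = 0.390244, coefficient = 4
x_4 = 1.4167, f(x_4) = 0.332564, coefficient = 2
x_5 = 1.5833, f(x_5) = 0.285149, coefficient = 4
x_6 = 1.7500, f(x_6) = 0.246154, coefficient = 1

I ≈ (0.166667/3) × 7.346563 = 0.408142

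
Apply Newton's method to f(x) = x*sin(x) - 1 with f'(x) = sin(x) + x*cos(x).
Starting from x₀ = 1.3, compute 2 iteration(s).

f(x) = x*sin(x) - 1
f'(x) = sin(x) + x*cos(x)
x₀ = 1.3

Newton-Raphson formula: x_{n+1} = x_n - f(x_n)/f'(x_n)

Iteration 1:
  f(1.300000) = 0.252626
  f'(1.300000) = 1.311307
  x_1 = 1.300000 - 0.252626/1.311307 = 1.107348
Iteration 2:
  f(1.107348) = -0.009459
  f'(1.107348) = 1.389540
  x_2 = 1.107348 - (-0.009459)/1.389540 = 1.114155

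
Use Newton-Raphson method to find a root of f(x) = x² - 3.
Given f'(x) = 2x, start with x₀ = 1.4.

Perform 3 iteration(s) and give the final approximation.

f(x) = x² - 3
f'(x) = 2x
x₀ = 1.4

Newton-Raphson formula: x_{n+1} = x_n - f(x_n)/f'(x_n)

Iteration 1:
  f(1.400000) = -1.040000
  f'(1.400000) = 2.800000
  x_1 = 1.400000 - (-1.040000)/2.800000 = 1.771429
Iteration 2:
  f(1.771429) = 0.137959
  f'(1.771429) = 3.542857
  x_2 = 1.771429 - 0.137959/3.542857 = 1.732488
Iteration 3:
  f(1.732488) = 0.001516
  f'(1.732488) = 3.464977
  x_3 = 1.732488 - 0.001516/3.464977 = 1.732051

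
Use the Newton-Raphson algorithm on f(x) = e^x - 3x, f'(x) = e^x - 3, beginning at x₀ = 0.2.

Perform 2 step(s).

f(x) = e^x - 3x
f'(x) = e^x - 3
x₀ = 0.2

Newton-Raphson formula: x_{n+1} = x_n - f(x_n)/f'(x_n)

Iteration 1:
  f(0.200000) = 0.621403
  f'(0.200000) = -1.778597
  x_1 = 0.200000 - 0.621403/(-1.778597) = 0.549378
Iteration 2:
  f(0.549378) = 0.084041
  f'(0.549378) = -1.267825
  x_2 = 0.549378 - 0.084041/(-1.267825) = 0.615666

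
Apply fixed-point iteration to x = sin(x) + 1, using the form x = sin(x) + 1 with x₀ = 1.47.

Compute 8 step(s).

Equation: x = sin(x) + 1
Fixed-point form: x = sin(x) + 1
x₀ = 1.47

x_1 = g(1.470000) = 1.994924
x_2 = g(1.994924) = 1.911398
x_3 = g(1.911398) = 1.942554
x_4 = g(1.942554) = 1.931690
x_5 = g(1.931690) = 1.935582
x_6 = g(1.935582) = 1.934200
x_7 = g(1.934200) = 1.934692
x_8 = g(1.934692) = 1.934517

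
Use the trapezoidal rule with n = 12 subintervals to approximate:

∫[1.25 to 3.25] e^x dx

f(x) = e^x
a = 1.25, b = 3.25, n = 12
h = (b - a)/n = 0.166667

Trapezoidal rule: (h/2)[f(x₀) + 2f(x₁) + 2f(x₂) + ... + f(xₙ)]

x_0 = 1.2500, f(x_0) = 3.490343, coefficient = 1
x_1 = 1.4167, f(x_1) = 4.123353, coefficient = 2
x_2 = 1.5833, f(x_2) = 4.871166, coefficient = 2
x_3 = 1.7500, f(x_3) = 5.754603, coefficient = 2
x_4 = 1.9167, f(x_4) = 6.798260, coefficient = 2
x_5 = 2.0833, f(x_5) = 8.031195, coefficient = 2
x_6 = 2.2500, f(x_6) = 9.487736, coefficient = 2
x_7 = 2.4167, f(x_7) = 11.208436, coefficient = 2
x_8 = 2.5833, f(x_8) = 13.241202, coefficient = 2
x_9 = 2.7500, f(x_9) = 15.642632, coefficient = 2
x_10 = 2.9167, f(x_10) = 18.479586, coefficient = 2
x_11 = 3.0833, f(x_11) = 21.831051, coefficient = 2
x_12 = 3.2500, f(x_12) = 25.790340, coefficient = 1

I ≈ (0.166667/2) × 268.219121 = 22.351593
Exact value: 22.299997
Error: 0.051596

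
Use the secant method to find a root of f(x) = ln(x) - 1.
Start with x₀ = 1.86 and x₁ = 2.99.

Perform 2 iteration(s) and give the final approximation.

f(x) = ln(x) - 1
x₀ = 1.86, x₁ = 2.99

Secant formula: x_{n+1} = x_n - f(x_n)(x_n - x_{n-1})/(f(x_n) - f(x_{n-1}))

Iteration 1:
  f(1.860000) = -0.379424
  f(2.990000) = 0.095273
  x_2 = 2.990000 - 0.095273×(2.990000 - 1.860000)/(0.095273 - (-0.379424))
       = 2.763205
Iteration 2:
  f(2.990000) = 0.095273
  f(2.763205) = 0.016391
  x_3 = 2.763205 - 0.016391×(2.763205 - 2.990000)/(0.016391 - 0.095273)
       = 2.716078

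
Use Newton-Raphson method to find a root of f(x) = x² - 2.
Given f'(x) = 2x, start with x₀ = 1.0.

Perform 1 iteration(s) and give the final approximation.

f(x) = x² - 2
f'(x) = 2x
x₀ = 1.0

Newton-Raphson formula: x_{n+1} = x_n - f(x_n)/f'(x_n)

Iteration 1:
  f(1.000000) = -1.000000
  f'(1.000000) = 2.000000
  x_1 = 1.000000 - (-1.000000)/2.000000 = 1.500000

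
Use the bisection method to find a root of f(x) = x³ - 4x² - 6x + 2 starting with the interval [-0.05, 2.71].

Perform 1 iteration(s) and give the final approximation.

f(x) = x³ - 4x² - 6x + 2
Initial interval: [-0.05, 2.71]

Iteration 1:
  c_1 = (-0.050000 + 2.710000)/2 = 1.330000
  f(c_1) = f(1.330000) = -10.702963
  f(a) × f(c) < 0, new interval: [-0.050000, 1.330000]

After 1 iteration(s), the approximation is c_1 = 1.330000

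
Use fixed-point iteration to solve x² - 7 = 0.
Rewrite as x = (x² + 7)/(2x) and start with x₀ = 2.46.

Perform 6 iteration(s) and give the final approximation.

Equation: x² - 7 = 0
Fixed-point form: x = (x² + 7)/(2x)
x₀ = 2.46

x_1 = g(2.460000) = 2.652764
x_2 = g(2.652764) = 2.645761
x_3 = g(2.645761) = 2.645751
x_4 = g(2.645751) = 2.645751
x_5 = g(2.645751) = 2.645751
x_6 = g(2.645751) = 2.645751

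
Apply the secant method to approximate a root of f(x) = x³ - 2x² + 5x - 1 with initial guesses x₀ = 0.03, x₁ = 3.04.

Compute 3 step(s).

f(x) = x³ - 2x² + 5x - 1
x₀ = 0.03, x₁ = 3.04

Secant formula: x_{n+1} = x_n - f(x_n)(x_n - x_{n-1})/(f(x_n) - f(x_{n-1}))

Iteration 1:
  f(0.030000) = -0.851773
  f(3.040000) = 23.811264
  x_2 = 3.040000 - 23.811264×(3.040000 - 0.030000)/(23.811264 - (-0.851773))
       = 0.133955
Iteration 2:
  f(3.040000) = 23.811264
  f(0.133955) = -0.363711
  x_3 = 0.133955 - (-0.363711)×(0.133955 - 3.040000)/(-0.363711 - 23.811264)
       = 0.177676
Iteration 3:
  f(0.133955) = -0.363711
  f(0.177676) = -0.169149
  x_4 = 0.177676 - (-0.169149)×(0.177676 - 0.133955)/(-0.169149 - (-0.363711))
       = 0.215686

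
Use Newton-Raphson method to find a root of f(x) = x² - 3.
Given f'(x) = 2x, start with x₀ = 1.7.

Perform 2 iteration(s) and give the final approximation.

f(x) = x² - 3
f'(x) = 2x
x₀ = 1.7

Newton-Raphson formula: x_{n+1} = x_n - f(x_n)/f'(x_n)

Iteration 1:
  f(1.700000) = -0.110000
  f'(1.700000) = 3.400000
  x_1 = 1.700000 - (-0.110000)/3.400000 = 1.732353
Iteration 2:
  f(1.732353) = 0.001047
  f'(1.732353) = 3.464706
  x_2 = 1.732353 - 0.001047/3.464706 = 1.732051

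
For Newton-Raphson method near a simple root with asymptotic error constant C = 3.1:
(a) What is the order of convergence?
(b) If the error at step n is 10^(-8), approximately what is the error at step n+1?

(a) Newton-Raphson has quadratic (order 2) convergence near simple roots.
    This means |e_{n+1}| ≈ C|e_n|².

(b) With |e_n| = 10^(-8) and C = 3.1:
    |e_{n+1}| ≈ 3.1 × (10^(-8))² = 3.1 × 10^(-16)

(a) 2 (quadratic); (b) |e_{n+1}| ≈ 3.100e-16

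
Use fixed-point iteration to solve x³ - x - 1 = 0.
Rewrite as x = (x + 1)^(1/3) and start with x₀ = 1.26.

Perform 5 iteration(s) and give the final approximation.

Equation: x³ - x - 1 = 0
Fixed-point form: x = (x + 1)^(1/3)
x₀ = 1.26

x_1 = g(1.260000) = 1.312309
x_2 = g(1.312309) = 1.322357
x_3 = g(1.322357) = 1.324269
x_4 = g(1.324269) = 1.324633
x_5 = g(1.324633) = 1.324702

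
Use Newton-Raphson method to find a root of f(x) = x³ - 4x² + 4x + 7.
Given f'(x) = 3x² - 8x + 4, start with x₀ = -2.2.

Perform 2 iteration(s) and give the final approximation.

f(x) = x³ - 4x² + 4x + 7
f'(x) = 3x² - 8x + 4
x₀ = -2.2

Newton-Raphson formula: x_{n+1} = x_n - f(x_n)/f'(x_n)

Iteration 1:
  f(-2.200000) = -31.808000
  f'(-2.200000) = 36.120000
  x_1 = -2.200000 - (-31.808000)/36.120000 = -1.319380
Iteration 2:
  f(-1.319380) = -7.537300
  f'(-1.319380) = 19.777328
  x_2 = -1.319380 - (-7.537300)/19.777328 = -0.938272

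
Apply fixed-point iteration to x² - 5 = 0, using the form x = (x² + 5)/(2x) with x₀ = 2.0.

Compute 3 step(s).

Equation: x² - 5 = 0
Fixed-point form: x = (x² + 5)/(2x)
x₀ = 2.0

x_1 = g(2.000000) = 2.250000
x_2 = g(2.250000) = 2.236111
x_3 = g(2.236111) = 2.236068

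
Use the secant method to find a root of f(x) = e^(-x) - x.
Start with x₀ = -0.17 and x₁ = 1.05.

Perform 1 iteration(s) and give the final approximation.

f(x) = e^(-x) - x
x₀ = -0.17, x₁ = 1.05

Secant formula: x_{n+1} = x_n - f(x_n)(x_n - x_{n-1})/(f(x_n) - f(x_{n-1}))

Iteration 1:
  f(-0.170000) = 1.355305
  f(1.050000) = -0.700062
  x_2 = 1.050000 - (-0.700062)×(1.050000 - (-0.170000))/(-0.700062 - 1.355305)
       = 0.634465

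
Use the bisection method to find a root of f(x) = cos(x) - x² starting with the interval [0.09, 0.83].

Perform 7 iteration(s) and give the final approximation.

f(x) = cos(x) - x²
Initial interval: [0.09, 0.83]

Iteration 1:
  c_1 = (0.090000 + 0.830000)/2 = 0.460000
  f(c_1) = f(0.460000) = 0.684452
  f(a) × f(c) ≥ 0, new interval: [0.460000, 0.830000]
Iteration 2:
  c_2 = (0.460000 + 0.830000)/2 = 0.645000
  f(c_2) = f(0.645000) = 0.383075
  f(a) × f(c) ≥ 0, new interval: [0.645000, 0.830000]
Iteration 3:
  c_3 = (0.645000 + 0.830000)/2 = 0.737500
  f(c_3) = f(0.737500) = 0.196246
  f(a) × f(c) ≥ 0, new interval: [0.737500, 0.830000]
Iteration 4:
  c_4 = (0.737500 + 0.830000)/2 = 0.783750
  f(c_4) = f(0.783750) = 0.094007
  f(a) × f(c) ≥ 0, new interval: [0.783750, 0.830000]
Iteration 5:
  c_5 = (0.783750 + 0.830000)/2 = 0.806875
  f(c_5) = f(0.806875) = 0.040711
  f(a) × f(c) ≥ 0, new interval: [0.806875, 0.830000]
Iteration 6:
  c_6 = (0.806875 + 0.830000)/2 = 0.818437
  f(c_6) = f(0.818437) = 0.013523
  f(a) × f(c) ≥ 0, new interval: [0.818437, 0.830000]
Iteration 7:
  c_7 = (0.818437 + 0.830000)/2 = 0.824219
  f(c_7) = f(0.824219) = -0.000206
  f(a) × f(c) < 0, new interval: [0.818437, 0.824219]

After 7 iteration(s), the approximation is c_7 = 0.824219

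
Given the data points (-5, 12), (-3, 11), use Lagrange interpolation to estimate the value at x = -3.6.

Lagrange interpolation formula:
P(x) = Σ yᵢ × Lᵢ(x)
where Lᵢ(x) = Π_{j≠i} (x - xⱼ)/(xᵢ - xⱼ)

L_0(-3.6) = (-3.6 - (-3))/(-5 - (-3)) = 0.300000
L_1(-3.6) = (-3.6 - (-5))/(-3 - (-5)) = 0.700000

P(-3.6) = 12×L_0(-3.6) + 11×L_1(-3.6)
P(-3.6) = 11.300000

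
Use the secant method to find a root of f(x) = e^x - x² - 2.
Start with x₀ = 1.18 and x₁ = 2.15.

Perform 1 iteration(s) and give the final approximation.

f(x) = e^x - x² - 2
x₀ = 1.18, x₁ = 2.15

Secant formula: x_{n+1} = x_n - f(x_n)(x_n - x_{n-1})/(f(x_n) - f(x_{n-1}))

Iteration 1:
  f(1.180000) = -0.138026
  f(2.150000) = 1.962358
  x_2 = 2.150000 - 1.962358×(2.150000 - 1.180000)/(1.962358 - (-0.138026))
       = 1.243743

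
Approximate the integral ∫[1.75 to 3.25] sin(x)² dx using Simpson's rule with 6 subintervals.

f(x) = sin(x)²
a = 1.75, b = 3.25, n = 6
h = (b - a)/n = 0.250000

Simpson's rule: (h/3)[f(x₀) + 4f(x₁) + 2f(x₂) + ... + f(xₙ)]

x_0 = 1.7500, f(x_0) = 0.968228, coefficient = 1
x_1 = 2.0000, f(x_1) = 0.826822, coefficient = 4
x_2 = 2.2500, f(x_2) = 0.605398, coefficient = 2
x_3 = 2.5000, f(x_3) = 0.358169, coefficient = 4
x_4 = 2.7500, f(x_4) = 0.145665, coefficient = 2
x_5 = 3.0000, f(x_5) = 0.019915, coefficient = 4
x_6 = 3.2500, f(x_6) = 0.011706, coefficient = 1

I ≈ (0.250000/3) × 7.301683 = 0.608474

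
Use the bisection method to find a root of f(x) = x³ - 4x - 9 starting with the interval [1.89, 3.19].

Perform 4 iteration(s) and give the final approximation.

f(x) = x³ - 4x - 9
Initial interval: [1.89, 3.19]

Iteration 1:
  c_1 = (1.890000 + 3.190000)/2 = 2.540000
  f(c_1) = f(2.540000) = -2.772936
  f(a) × f(c) ≥ 0, new interval: [2.540000, 3.190000]
Iteration 2:
  c_2 = (2.540000 + 3.190000)/2 = 2.865000
  f(c_2) = f(2.865000) = 3.056565
  f(a) × f(c) < 0, new interval: [2.540000, 2.865000]
Iteration 3:
  c_3 = (2.540000 + 2.865000)/2 = 2.702500
  f(c_3) = f(2.702500) = -0.072274
  f(a) × f(c) ≥ 0, new interval: [2.702500, 2.865000]
Iteration 4:
  c_4 = (2.702500 + 2.865000)/2 = 2.783750
  f(c_4) = f(2.783750) = 1.437014
  f(a) × f(c) < 0, new interval: [2.702500, 2.783750]

After 4 iteration(s), the approximation is c_4 = 2.783750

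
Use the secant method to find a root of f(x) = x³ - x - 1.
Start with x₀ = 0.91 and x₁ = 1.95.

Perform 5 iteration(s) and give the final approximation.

f(x) = x³ - x - 1
x₀ = 0.91, x₁ = 1.95

Secant formula: x_{n+1} = x_n - f(x_n)(x_n - x_{n-1})/(f(x_n) - f(x_{n-1}))

Iteration 1:
  f(0.910000) = -1.156429
  f(1.950000) = 4.464875
  x_2 = 1.950000 - 4.464875×(1.950000 - 0.910000)/(4.464875 - (-1.156429))
       = 1.123951
Iteration 2:
  f(1.950000) = 4.464875
  f(1.123951) = -0.704101
  x_3 = 1.123951 - (-0.704101)×(1.123951 - 1.950000)/(-0.704101 - 4.464875)
       = 1.236473
Iteration 3:
  f(1.123951) = -0.704101
  f(1.236473) = -0.346072
  x_4 = 1.236473 - (-0.346072)×(1.236473 - 1.123951)/(-0.346072 - (-0.704101))
       = 1.345237
Iteration 4:
  f(1.236473) = -0.346072
  f(1.345237) = 0.089187
  x_5 = 1.345237 - 0.089187×(1.345237 - 1.236473)/(0.089187 - (-0.346072))
       = 1.322950
Iteration 5:
  f(1.345237) = 0.089187
  f(1.322950) = -0.007525
  x_6 = 1.322950 - (-0.007525)×(1.322950 - 1.345237)/(-0.007525 - 0.089187)
       = 1.324685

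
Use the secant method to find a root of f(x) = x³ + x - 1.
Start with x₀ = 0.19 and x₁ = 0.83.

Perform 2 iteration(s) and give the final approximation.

f(x) = x³ + x - 1
x₀ = 0.19, x₁ = 0.83

Secant formula: x_{n+1} = x_n - f(x_n)(x_n - x_{n-1})/(f(x_n) - f(x_{n-1}))

Iteration 1:
  f(0.190000) = -0.803141
  f(0.830000) = 0.401787
  x_2 = 0.830000 - 0.401787×(0.830000 - 0.190000)/(0.401787 - (-0.803141))
       = 0.616590
Iteration 2:
  f(0.830000) = 0.401787
  f(0.616590) = -0.148993
  x_3 = 0.616590 - (-0.148993)×(0.616590 - 0.830000)/(-0.148993 - 0.401787)
       = 0.674320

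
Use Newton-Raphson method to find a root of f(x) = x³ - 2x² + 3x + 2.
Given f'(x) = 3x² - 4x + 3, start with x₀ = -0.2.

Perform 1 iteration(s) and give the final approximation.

f(x) = x³ - 2x² + 3x + 2
f'(x) = 3x² - 4x + 3
x₀ = -0.2

Newton-Raphson formula: x_{n+1} = x_n - f(x_n)/f'(x_n)

Iteration 1:
  f(-0.200000) = 1.312000
  f'(-0.200000) = 3.920000
  x_1 = -0.200000 - 1.312000/3.920000 = -0.534694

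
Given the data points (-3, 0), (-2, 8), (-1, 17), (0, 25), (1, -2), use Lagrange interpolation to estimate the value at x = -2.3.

Lagrange interpolation formula:
P(x) = Σ yᵢ × Lᵢ(x)
where Lᵢ(x) = Π_{j≠i} (x - xⱼ)/(xᵢ - xⱼ)

L_0(-2.3) = (-2.3 - (-2))/(-3 - (-2)) × (-2.3 - (-1))/(-3 - (-1)) × (-2.3 - 0)/(-3 - 0) × (-2.3 - 1)/(-3 - 1) = 0.123337
L_1(-2.3) = (-2.3 - (-3))/(-2 - (-3)) × (-2.3 - (-1))/(-2 - (-1)) × (-2.3 - 0)/(-2 - 0) × (-2.3 - 1)/(-2 - 1) = 1.151150
L_2(-2.3) = (-2.3 - (-3))/(-1 - (-3)) × (-2.3 - (-2))/(-1 - (-2)) × (-2.3 - 0)/(-1 - 0) × (-2.3 - 1)/(-1 - 1) = -0.398475
L_3(-2.3) = (-2.3 - (-3))/(0 - (-3)) × (-2.3 - (-2))/(0 - (-2)) × (-2.3 - (-1))/(0 - (-1)) × (-2.3 - 1)/(0 - 1) = 0.150150
L_4(-2.3) = (-2.3 - (-3))/(1 - (-3)) × (-2.3 - (-2))/(1 - (-2)) × (-2.3 - (-1))/(1 - (-1)) × (-2.3 - 0)/(1 - 0) = -0.026162

P(-2.3) = 0×L_0(-2.3) + 8×L_1(-2.3) + 17×L_2(-2.3) + 25×L_3(-2.3) + (-2)×L_4(-2.3)
P(-2.3) = 6.241200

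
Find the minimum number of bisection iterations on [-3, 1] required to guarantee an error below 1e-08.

We need (b-a)/2^n ≤ 1e-08
(1 - (-3))/2^n ≤ 1e-08
4/2^n ≤ 1e-08
2^n ≥ 400000000
n ≥ log₂(400000000) = 28.58
n ≥ 29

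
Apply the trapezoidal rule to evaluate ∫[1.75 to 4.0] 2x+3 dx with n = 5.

f(x) = 2x+3
a = 1.75, b = 4.0, n = 5
h = (b - a)/n = 0.450000

Trapezoidal rule: (h/2)[f(x₀) + 2f(x₁) + 2f(x₂) + ... + f(xₙ)]

x_0 = 1.7500, f(x_0) = 6.500000, coefficient = 1
x_1 = 2.2000, f(x_1) = 7.400000, coefficient = 2
x_2 = 2.6500, f(x_2) = 8.300000, coefficient = 2
x_3 = 3.1000, f(x_3) = 9.200000, coefficient = 2
x_4 = 3.5500, f(x_4) = 10.100000, coefficient = 2
x_5 = 4.0000, f(x_5) = 11.000000, coefficient = 1

I ≈ (0.450000/2) × 87.500000 = 19.687500
Exact value: 19.687500
Error: 0.000000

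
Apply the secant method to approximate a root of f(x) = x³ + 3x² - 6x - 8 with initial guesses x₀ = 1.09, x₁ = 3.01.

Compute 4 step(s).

f(x) = x³ + 3x² - 6x - 8
x₀ = 1.09, x₁ = 3.01

Secant formula: x_{n+1} = x_n - f(x_n)(x_n - x_{n-1})/(f(x_n) - f(x_{n-1}))

Iteration 1:
  f(1.090000) = -9.680671
  f(3.010000) = 28.391201
  x_2 = 3.010000 - 28.391201×(3.010000 - 1.090000)/(28.391201 - (-9.680671))
       = 1.578205
Iteration 2:
  f(3.010000) = 28.391201
  f(1.578205) = -6.066150
  x_3 = 1.578205 - (-6.066150)×(1.578205 - 3.010000)/(-6.066150 - 28.391201)
       = 1.830270
Iteration 3:
  f(1.578205) = -6.066150
  f(1.830270) = -2.800756
  x_4 = 1.830270 - (-2.800756)×(1.830270 - 1.578205)/(-2.800756 - (-6.066150))
       = 2.046468
Iteration 4:
  f(1.830270) = -2.800756
  f(2.046468) = 0.855957
  x_5 = 2.046468 - 0.855957×(2.046468 - 1.830270)/(0.855957 - (-2.800756))
       = 1.995861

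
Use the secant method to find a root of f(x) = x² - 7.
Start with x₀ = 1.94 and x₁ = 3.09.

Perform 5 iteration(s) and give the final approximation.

f(x) = x² - 7
x₀ = 1.94, x₁ = 3.09

Secant formula: x_{n+1} = x_n - f(x_n)(x_n - x_{n-1})/(f(x_n) - f(x_{n-1}))

Iteration 1:
  f(1.940000) = -3.236400
  f(3.090000) = 2.548100
  x_2 = 3.090000 - 2.548100×(3.090000 - 1.940000)/(2.548100 - (-3.236400))
       = 2.583419
Iteration 2:
  f(3.090000) = 2.548100
  f(2.583419) = -0.325944
  x_3 = 2.583419 - (-0.325944)×(2.583419 - 3.090000)/(-0.325944 - 2.548100)
       = 2.640871
Iteration 3:
  f(2.583419) = -0.325944
  f(2.640871) = -0.025803
  x_4 = 2.640871 - (-0.025803)×(2.640871 - 2.583419)/(-0.025803 - (-0.325944))
       = 2.645810
Iteration 4:
  f(2.640871) = -0.025803
  f(2.645810) = 0.000308
  x_5 = 2.645810 - 0.000308×(2.645810 - 2.640871)/(0.000308 - (-0.025803))
       = 2.645751
Iteration 5:
  f(2.645810) = 0.000308
  f(2.645751) = 0.000000
  x_6 = 2.645751 - 0.000000×(2.645751 - 2.645810)/(0.000000 - 0.000308)
       = 2.645751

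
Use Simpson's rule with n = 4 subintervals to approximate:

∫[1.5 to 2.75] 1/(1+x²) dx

f(x) = 1/(1+x²)
a = 1.5, b = 2.75, n = 4
h = (b - a)/n = 0.312500

Simpson's rule: (h/3)[f(x₀) + 4f(x₁) + 2f(x₂) + ... + f(xₙ)]

x_0 = 1.5000, f(x_0) = 0.307692, coefficient = 1
x_1 = 1.8125, f(x_1) = 0.233364, coefficient = 4
x_2 = 2.1250, f(x_2) = 0.181303, coefficient = 2
x_3 = 2.4375, f(x_3) = 0.144063, coefficient = 4
x_4 = 2.7500, f(x_4) = 0.116788, coefficient = 1

I ≈ (0.312500/3) × 2.296794 = 0.239249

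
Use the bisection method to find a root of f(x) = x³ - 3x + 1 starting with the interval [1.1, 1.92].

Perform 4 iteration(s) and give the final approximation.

f(x) = x³ - 3x + 1
Initial interval: [1.1, 1.92]

Iteration 1:
  c_1 = (1.100000 + 1.920000)/2 = 1.510000
  f(c_1) = f(1.510000) = -0.087049
  f(a) × f(c) ≥ 0, new interval: [1.510000, 1.920000]
Iteration 2:
  c_2 = (1.510000 + 1.920000)/2 = 1.715000
  f(c_2) = f(1.715000) = 0.899201
  f(a) × f(c) < 0, new interval: [1.510000, 1.715000]
Iteration 3:
  c_3 = (1.510000 + 1.715000)/2 = 1.612500
  f(c_3) = f(1.612500) = 0.355252
  f(a) × f(c) < 0, new interval: [1.510000, 1.612500]
Iteration 4:
  c_4 = (1.510000 + 1.612500)/2 = 1.561250
  f(c_4) = f(1.561250) = 0.121799
  f(a) × f(c) < 0, new interval: [1.510000, 1.561250]

After 4 iteration(s), the approximation is c_4 = 1.561250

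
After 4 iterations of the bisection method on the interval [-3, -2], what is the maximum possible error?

Bisection error bound: |error| ≤ (b-a)/2^n
|error| ≤ (-2 - (-3))/2^4 = 1/2^4
|error| ≤ 0.0625000000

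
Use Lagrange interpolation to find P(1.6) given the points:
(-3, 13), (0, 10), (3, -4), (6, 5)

Lagrange interpolation formula:
P(x) = Σ yᵢ × Lᵢ(x)
where Lᵢ(x) = Π_{j≠i} (x - xⱼ)/(xᵢ - xⱼ)

L_0(1.6) = (1.6 - 0)/(-3 - 0) × (1.6 - 3)/(-3 - 3) × (1.6 - 6)/(-3 - 6) = -0.060840
L_1(1.6) = (1.6 - (-3))/(0 - (-3)) × (1.6 - 3)/(0 - 3) × (1.6 - 6)/(0 - 6) = 0.524741
L_2(1.6) = (1.6 - (-3))/(3 - (-3)) × (1.6 - 0)/(3 - 0) × (1.6 - 6)/(3 - 6) = 0.599704
L_3(1.6) = (1.6 - (-3))/(6 - (-3)) × (1.6 - 0)/(6 - 0) × (1.6 - 3)/(6 - 3) = -0.063605

P(1.6) = 13×L_0(1.6) + 10×L_1(1.6) + (-4)×L_2(1.6) + 5×L_3(1.6)
P(1.6) = 1.739654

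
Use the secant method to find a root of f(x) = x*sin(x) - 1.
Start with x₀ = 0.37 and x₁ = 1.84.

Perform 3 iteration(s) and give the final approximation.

f(x) = x*sin(x) - 1
x₀ = 0.37, x₁ = 1.84

Secant formula: x_{n+1} = x_n - f(x_n)(x_n - x_{n-1})/(f(x_n) - f(x_{n-1}))

Iteration 1:
  f(0.370000) = -0.866202
  f(1.840000) = 0.773729
  x_2 = 1.840000 - 0.773729×(1.840000 - 0.370000)/(0.773729 - (-0.866202))
       = 1.146446
Iteration 2:
  f(1.840000) = 0.773729
  f(1.146446) = 0.044763
  x_3 = 1.146446 - 0.044763×(1.146446 - 1.840000)/(0.044763 - 0.773729)
       = 1.103857
Iteration 3:
  f(1.146446) = 0.044763
  f(1.103857) = -0.014311
  x_4 = 1.103857 - (-0.014311)×(1.103857 - 1.146446)/(-0.014311 - 0.044763)
       = 1.114174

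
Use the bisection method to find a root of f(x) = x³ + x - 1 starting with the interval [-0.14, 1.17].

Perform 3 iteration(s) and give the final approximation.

f(x) = x³ + x - 1
Initial interval: [-0.14, 1.17]

Iteration 1:
  c_1 = (-0.140000 + 1.170000)/2 = 0.515000
  f(c_1) = f(0.515000) = -0.348409
  f(a) × f(c) ≥ 0, new interval: [0.515000, 1.170000]
Iteration 2:
  c_2 = (0.515000 + 1.170000)/2 = 0.842500
  f(c_2) = f(0.842500) = 0.440512
  f(a) × f(c) < 0, new interval: [0.515000, 0.842500]
Iteration 3:
  c_3 = (0.515000 + 0.842500)/2 = 0.678750
  f(c_3) = f(0.678750) = -0.008549
  f(a) × f(c) ≥ 0, new interval: [0.678750, 0.842500]

After 3 iteration(s), the approximation is c_3 = 0.678750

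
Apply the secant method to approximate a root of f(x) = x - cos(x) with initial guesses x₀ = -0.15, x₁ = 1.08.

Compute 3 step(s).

f(x) = x - cos(x)
x₀ = -0.15, x₁ = 1.08

Secant formula: x_{n+1} = x_n - f(x_n)(x_n - x_{n-1})/(f(x_n) - f(x_{n-1}))

Iteration 1:
  f(-0.150000) = -1.138771
  f(1.080000) = 0.608672
  x_2 = 1.080000 - 0.608672×(1.080000 - (-0.150000))/(0.608672 - (-1.138771))
       = 0.651565
Iteration 2:
  f(1.080000) = 0.608672
  f(0.651565) = -0.143571
  x_3 = 0.651565 - (-0.143571)×(0.651565 - 1.080000)/(-0.143571 - 0.608672)
       = 0.733335
Iteration 3:
  f(0.651565) = -0.143571
  f(0.733335) = -0.009612
  x_4 = 0.733335 - (-0.009612)×(0.733335 - 0.651565)/(-0.009612 - (-0.143571))
       = 0.739202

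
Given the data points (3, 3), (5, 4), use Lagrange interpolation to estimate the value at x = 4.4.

Lagrange interpolation formula:
P(x) = Σ yᵢ × Lᵢ(x)
where Lᵢ(x) = Π_{j≠i} (x - xⱼ)/(xᵢ - xⱼ)

L_0(4.4) = (4.4 - 5)/(3 - 5) = 0.300000
L_1(4.4) = (4.4 - 3)/(5 - 3) = 0.700000

P(4.4) = 3×L_0(4.4) + 4×L_1(4.4)
P(4.4) = 3.700000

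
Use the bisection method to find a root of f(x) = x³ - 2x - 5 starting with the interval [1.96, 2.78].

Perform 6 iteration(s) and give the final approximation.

f(x) = x³ - 2x - 5
Initial interval: [1.96, 2.78]

Iteration 1:
  c_1 = (1.960000 + 2.780000)/2 = 2.370000
  f(c_1) = f(2.370000) = 3.572053
  f(a) × f(c) < 0, new interval: [1.960000, 2.370000]
Iteration 2:
  c_2 = (1.960000 + 2.370000)/2 = 2.165000
  f(c_2) = f(2.165000) = 0.817842
  f(a) × f(c) < 0, new interval: [1.960000, 2.165000]
Iteration 3:
  c_3 = (1.960000 + 2.165000)/2 = 2.062500
  f(c_3) = f(2.062500) = -0.351318
  f(a) × f(c) ≥ 0, new interval: [2.062500, 2.165000]
Iteration 4:
  c_4 = (2.062500 + 2.165000)/2 = 2.113750
  f(c_4) = f(2.113750) = 0.216606
  f(a) × f(c) < 0, new interval: [2.062500, 2.113750]
Iteration 5:
  c_5 = (2.062500 + 2.113750)/2 = 2.088125
  f(c_5) = f(2.088125) = -0.071470
  f(a) × f(c) ≥ 0, new interval: [2.088125, 2.113750]
Iteration 6:
  c_6 = (2.088125 + 2.113750)/2 = 2.100937
  f(c_6) = f(2.100937) = 0.071534
  f(a) × f(c) < 0, new interval: [2.088125, 2.100937]

After 6 iteration(s), the approximation is c_6 = 2.100937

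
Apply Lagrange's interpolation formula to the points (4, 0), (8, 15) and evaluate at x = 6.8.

Lagrange interpolation formula:
P(x) = Σ yᵢ × Lᵢ(x)
where Lᵢ(x) = Π_{j≠i} (x - xⱼ)/(xᵢ - xⱼ)

L_0(6.8) = (6.8 - 8)/(4 - 8) = 0.300000
L_1(6.8) = (6.8 - 4)/(8 - 4) = 0.700000

P(6.8) = 0×L_0(6.8) + 15×L_1(6.8)
P(6.8) = 10.500000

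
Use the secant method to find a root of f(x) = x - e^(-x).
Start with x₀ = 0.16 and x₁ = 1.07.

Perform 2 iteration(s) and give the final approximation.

f(x) = x - e^(-x)
x₀ = 0.16, x₁ = 1.07

Secant formula: x_{n+1} = x_n - f(x_n)(x_n - x_{n-1})/(f(x_n) - f(x_{n-1}))

Iteration 1:
  f(0.160000) = -0.692144
  f(1.070000) = 0.726991
  x_2 = 1.070000 - 0.726991×(1.070000 - 0.160000)/(0.726991 - (-0.692144))
       = 0.603827
Iteration 2:
  f(1.070000) = 0.726991
  f(0.603827) = 0.057112
  x_3 = 0.603827 - 0.057112×(0.603827 - 1.070000)/(0.057112 - 0.726991)
       = 0.564083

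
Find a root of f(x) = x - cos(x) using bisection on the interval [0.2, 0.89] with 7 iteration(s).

f(x) = x - cos(x)
Initial interval: [0.2, 0.89]

Iteration 1:
  c_1 = (0.200000 + 0.890000)/2 = 0.545000
  f(c_1) = f(0.545000) = -0.310127
  f(a) × f(c) ≥ 0, new interval: [0.545000, 0.890000]
Iteration 2:
  c_2 = (0.545000 + 0.890000)/2 = 0.717500
  f(c_2) = f(0.717500) = -0.035952
  f(a) × f(c) ≥ 0, new interval: [0.717500, 0.890000]
Iteration 3:
  c_3 = (0.717500 + 0.890000)/2 = 0.803750
  f(c_3) = f(0.803750) = 0.109738
  f(a) × f(c) < 0, new interval: [0.717500, 0.803750]
Iteration 4:
  c_4 = (0.717500 + 0.803750)/2 = 0.760625
  f(c_4) = f(0.760625) = 0.036220
  f(a) × f(c) < 0, new interval: [0.717500, 0.760625]
Iteration 5:
  c_5 = (0.717500 + 0.760625)/2 = 0.739062
  f(c_5) = f(0.739062) = -0.000038
  f(a) × f(c) ≥ 0, new interval: [0.739062, 0.760625]
Iteration 6:
  c_6 = (0.739062 + 0.760625)/2 = 0.749844
  f(c_6) = f(0.749844) = 0.018048
  f(a) × f(c) < 0, new interval: [0.739062, 0.749844]
Iteration 7:
  c_7 = (0.739062 + 0.749844)/2 = 0.744453
  f(c_7) = f(0.744453) = 0.008995
  f(a) × f(c) < 0, new interval: [0.739062, 0.744453]

After 7 iteration(s), the approximation is c_7 = 0.744453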